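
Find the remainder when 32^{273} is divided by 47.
By Fermat: 32^{46} ≡ 1 (mod 47). 273 = 5×46 + 43. So 32^{273} ≡ 32^{43} ≡ 21 (mod 47)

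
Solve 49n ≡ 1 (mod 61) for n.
49^(-1) ≡ 5 (mod 61). Verification: 49 × 5 = 245 ≡ 1 (mod 61)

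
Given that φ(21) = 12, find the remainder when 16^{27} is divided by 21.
By Euler: 16^{12} ≡ 1 (mod 21) since gcd(16, 21) = 1. 27 = 2×12 + 3. So 16^{27} ≡ 16^{3} ≡ 1 (mod 21)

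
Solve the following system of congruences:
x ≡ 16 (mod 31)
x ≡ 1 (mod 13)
326

Using the Chinese Remainder Theorem:
M = product of moduli = 403
For equation 1: M_1 = 13, 13 ≡ 13 (mod 31), inverse of 13 mod 31 is 12 (check: 13 × 12 = 156 ≡ 1 (mod 31))
For equation 2: M_2 = 31, 31 ≡ 5 (mod 13), inverse of 31 mod 13 is 8 (check: 5 × 8 = 40 ≡ 1 (mod 13))
Combine: x ≡ Σ r_i×M_i×(M_i⁻¹ mod m_i) = 16×13×12 + 1×31×8 = 2496 + 248 = 2744
2744 mod 403 = 326
x ≡ 326 (mod 403)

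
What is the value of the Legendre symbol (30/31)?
(30/31) = 30^{15} mod 31 = -1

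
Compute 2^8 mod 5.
8 = 8 (binary 1000). Repeated squaring mod 5: 2^1 ≡ 2; 2^2 ≡ 2² = 4 ≡ 4; 2^4 ≡ 4² = 16 ≡ 1; 2^8 ≡ 1² = 1 ≡ 1. So 2^8 ≡ 1 (mod 5).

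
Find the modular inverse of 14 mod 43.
14^(-1) ≡ 40 (mod 43). Verification: 14 × 40 = 560 ≡ 1 (mod 43)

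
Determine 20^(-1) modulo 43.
20^(-1) ≡ 28 (mod 43). Verification: 20 × 28 = 560 ≡ 1 (mod 43)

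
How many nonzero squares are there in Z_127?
For prime 127, there are (p-1)/2 = (127-1)/2 = 63 quadratic residues (excluding 0).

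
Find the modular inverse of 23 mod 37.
23^(-1) ≡ 29 (mod 37). Verification: 23 × 29 = 667 ≡ 1 (mod 37)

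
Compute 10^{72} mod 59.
17

Using successive squaring:
Binary expansion of 72: 1001000
Powers of 10 mod 59 (each is the square of the previous):
  10^1 ≡ 10 (mod 59)
  10^2 ≡ 10² = 100 ≡ 41 (mod 59)
  10^4 ≡ 41² = 1681 ≡ 29 (mod 59)
  10^8 ≡ 29² = 841 ≡ 15 (mod 59)
  10^16 ≡ 15² = 225 ≡ 48 (mod 59)
  10^32 ≡ 48² = 2304 ≡ 3 (mod 59)
  10^64 ≡ 3² = 9 ≡ 9 (mod 59)
72 = 64 + 8, so 10^72 = 10^64 × 10^8 ≡ 9 × 15 (mod 59)
Multiplying step by step:
  9 × 15 = 135 ≡ 17 (mod 59)
Result: 10^72 ≡ 17 (mod 59)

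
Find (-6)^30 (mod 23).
Using Fermat: (-6)^{22} ≡ 1 (mod 23). 30 ≡ 8 (mod 22). So (-6)^{30} ≡ (-6)^{8} ≡ 18 (mod 23)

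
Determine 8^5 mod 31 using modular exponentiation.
5 = 4 + 1 (binary 101). Repeated squaring mod 31: 8^1 ≡ 8; 8^2 ≡ 8² = 64 ≡ 2; 8^4 ≡ 2² = 4 ≡ 4. Multiply: 8^5 = 8^4 × 8^1 ≡ 4 × 8 (mod 31): 4 × 8 = 32 ≡ 1. So 8^5 ≡ 1 (mod 31).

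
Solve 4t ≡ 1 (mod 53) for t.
40

Using Extended Euclidean Algorithm:
gcd(4, 53) = 1
Bezout coefficients: 4 × -13 + 53 × 1 = 1
So 4 × -13 ≡ 1 (mod 53)
The inverse is -13 mod 53 = 40
Verification: 4 × 40 = 160 = 3 × 53 + 1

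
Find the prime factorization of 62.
2 × 31

Divide by primes starting from smallest:
62 ÷ 2 = 31
31 ÷ 31 = 1

62 = 2 × 31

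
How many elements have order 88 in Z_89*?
Number of primitive roots mod 89 = φ(88) = 40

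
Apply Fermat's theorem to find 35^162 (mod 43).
By Fermat: 35^{42} ≡ 1 (mod 43). 162 = 3×42 + 36. So 35^{162} ≡ 35^{36} ≡ 35 (mod 43)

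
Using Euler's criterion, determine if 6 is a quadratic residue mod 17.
By Euler's criterion: 6^{8} ≡ 16 (mod 17). Since this equals -1 (≡ 16), 6 is not a QR.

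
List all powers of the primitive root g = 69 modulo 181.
g^1, g^2, ..., g^{180} mod 181: {69, 55, 175, 129, 32, 36, 131, 170, 146, 119, 66, 29, 10, 147, 7, 121, 23, 139, 179, 43, 71, 12, 104, 117, 109, 100, 22, 70, 124, 49, 123, 161, 68, 167, 120, 135, 84, 4, 95, 39, 157, 154, 128, 144, 162, 137, 41, 114, 83, 116, 40, 45, 28, 122, 92, 13, 173, 172, 103, 48, 54, 106, 74, 38, 88, 99, 134, 15, 130, 101, 91, 125, 118, 178, 155, 16, 18, 156, 85, 73, 150, 33, 105, 5, 164, 94, 151, 102, 160, 180, 112, 126, 6, 52, 149, 145, 50, 11, 35, 62, 115, 152, 171, 34, 174, 60, 158, 42, 2, 138, 110, 169, 77, 64, 72, 81, 159, 111, 57, 132, 58, 20, 113, 14, 61, 46, 97, 177, 86, 142, 24, 27, 53, 37, 19, 44, 140, 67, 98, 65, 141, 136, 153, 59, 89, 168, 8, 9, 78, 133, 127, 75, 107, 143, 93, 82, 47, 166, 51, 80, 90, 56, 63, 3, 26, 165, 163, 25, 96, 108, 31, 148, 76, 176, 17, 87, 30, 79, 21, 1}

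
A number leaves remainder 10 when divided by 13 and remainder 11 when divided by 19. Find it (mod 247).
M = 13 × 19 = 247. M₁ = 19, y₁ ≡ 11 (mod 13). M₂ = 13, y₂ ≡ 3 (mod 19). m = 10×19×11 + 11×13×3 ≡ 49 (mod 247)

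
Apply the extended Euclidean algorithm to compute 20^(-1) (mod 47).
Extended GCD: 20(-7) + 47(3) = 1. So 20^(-1) ≡ 40 ≡ 40 (mod 47). Verify: 20 × 40 = 800 ≡ 1 (mod 47)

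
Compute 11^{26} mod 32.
25

Using successive squaring:
Binary expansion of 26: 11010
Powers of 11 mod 32 (each is the square of the previous):
  11^1 ≡ 11 (mod 32)
  11^2 ≡ 11² = 121 ≡ 25 (mod 32)
  11^4 ≡ 25² = 625 ≡ 17 (mod 32)
  11^8 ≡ 17² = 289 ≡ 1 (mod 32)
  11^16 ≡ 1² = 1 ≡ 1 (mod 32)
26 = 16 + 8 + 2, so 11^26 = 11^16 × 11^8 × 11^2 ≡ 1 × 1 × 25 (mod 32)
Multiplying step by step:
  1 × 1 = 1 ≡ 1 (mod 32)
  1 × 25 = 25 ≡ 25 (mod 32)
Result: 11^26 ≡ 25 (mod 32)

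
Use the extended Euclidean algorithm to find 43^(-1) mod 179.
Extended GCD: 43(25) + 179(-6) = 1. So 43^(-1) ≡ 25 ≡ 25 (mod 179). Verify: 43 × 25 = 1075 ≡ 1 (mod 179)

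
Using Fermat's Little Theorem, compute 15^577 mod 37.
By Fermat: 15^{36} ≡ 1 (mod 37). 577 ≡ 1 (mod 36). So 15^{577} ≡ 15^{1} ≡ 15 (mod 37)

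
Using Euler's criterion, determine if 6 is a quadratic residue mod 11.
By Euler's criterion: 6^{5} ≡ 10 (mod 11). Since this equals -1 (≡ 10), 6 is not a QR.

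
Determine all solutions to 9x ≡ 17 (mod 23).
7

Since gcd(9, 23) = 1 divides 17, a solution exists.
Multiply both sides by the inverse of 9 mod 23:
  9^(-1) mod 23 = 18
  x ≡ 18 × 17 ≡ 306 ≡ 7 (mod 23)
Verification: 9 × 7 = 63 = 2 × 23 + 17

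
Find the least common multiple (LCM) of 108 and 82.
4428

First find GCD(108, 82) using the Euclidean algorithm:
108 = 1 × 82 + 26
82 = 3 × 26 + 4
26 = 6 × 4 + 2
4 = 2 × 2 + 0
GCD(108, 82) = 2

LCM formula: LCM(a, b) = (a × b) / GCD(a, b)
LCM(108, 82) = (108 × 82) / 2
LCM(108, 82) = 8856 / 2
LCM(108, 82) = 4428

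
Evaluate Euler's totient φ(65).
48

Prime factorization: 65 = 5 × 13
Using the formula φ(n) = n × Π(1 - 1/p) for each prime factor p:
φ(65) = 65 × (1 - 1/5) × (1 - 1/13)
φ(65) = 48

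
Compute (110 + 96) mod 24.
14

(110 + 96) = 206
206 mod 24 = 14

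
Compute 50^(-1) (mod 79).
50^(-1) ≡ 49 (mod 79). Verification: 50 × 49 = 2450 ≡ 1 (mod 79)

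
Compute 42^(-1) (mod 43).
42

Using Extended Euclidean Algorithm:
gcd(42, 43) = 1
Bezout coefficients: 42 × -1 + 43 × 1 = 1
So 42 × -1 ≡ 1 (mod 43)
The inverse is -1 mod 43 = 42
Verification: 42 × 42 = 1764 = 41 × 43 + 1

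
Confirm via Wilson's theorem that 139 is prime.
(138)! mod 139 = 138. Since this equals -1 (mod 139), Wilson confirms 139 is prime.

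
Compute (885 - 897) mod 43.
31

(885 - 897) = -12
-12 mod 43 = 31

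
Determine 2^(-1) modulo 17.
2^(-1) ≡ 9 (mod 17). Verification: 2 × 9 = 18 ≡ 1 (mod 17)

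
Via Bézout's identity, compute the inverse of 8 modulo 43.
Extended GCD: 8(-16) + 43(3) = 1. So 8^(-1) ≡ 27 ≡ 27 (mod 43). Verify: 8 × 27 = 216 ≡ 1 (mod 43)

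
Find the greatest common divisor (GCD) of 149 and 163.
1

Using the Euclidean algorithm:
149 = 0 × 163 + 149
163 = 1 × 149 + 14
149 = 10 × 14 + 9
14 = 1 × 9 + 5
9 = 1 × 5 + 4
5 = 1 × 4 + 1
4 = 4 × 1 + 0

GCD(149, 163) = 1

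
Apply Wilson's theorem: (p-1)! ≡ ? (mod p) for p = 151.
By Wilson's theorem, (150)! ≡ -1 ≡ 150 (mod 151)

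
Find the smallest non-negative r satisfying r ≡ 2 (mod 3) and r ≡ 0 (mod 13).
M = 3 × 13 = 39. M₁ = 13, y₁ ≡ 1 (mod 3). M₂ = 3, y₂ ≡ 9 (mod 13). r = 2×13×1 + 0×3×9 ≡ 26 (mod 39)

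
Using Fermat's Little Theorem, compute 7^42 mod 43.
By Fermat's Little Theorem, 7^{42} ≡ 1 (mod 43) since 43 is prime and gcd(7, 43) = 1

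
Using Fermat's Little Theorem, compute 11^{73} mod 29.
3

By Fermat's Little Theorem, a^(p-1) ≡ 1 (mod p) for prime p and gcd(a, p) = 1
Here p = 29, so 11^28 ≡ 1 (mod 29)
We can reduce the exponent: 73 mod 28 = 17
So 11^73 ≡ 11^17 (mod 29)
Computing: 11^17 mod 29 = 3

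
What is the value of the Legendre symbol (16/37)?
(16/37) = 16^{18} mod 37 = 1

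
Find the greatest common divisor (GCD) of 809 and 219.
1

Using the Euclidean algorithm:
809 = 3 × 219 + 152
219 = 1 × 152 + 67
152 = 2 × 67 + 18
67 = 3 × 18 + 13
18 = 1 × 13 + 5
13 = 2 × 5 + 3
5 = 1 × 3 + 2
3 = 1 × 2 + 1
2 = 2 × 1 + 0

GCD(809, 219) = 1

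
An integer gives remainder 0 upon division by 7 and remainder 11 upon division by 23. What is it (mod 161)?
M = 7 × 23 = 161. M₁ = 23, y₁ ≡ 4 (mod 7). M₂ = 7, y₂ ≡ 10 (mod 23). t = 0×23×4 + 11×7×10 ≡ 126 (mod 161). The smallest positive such number is 126.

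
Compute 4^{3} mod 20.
4

Using successive squaring:
Binary expansion of 3: 11
Powers of 4 mod 20 (each is the square of the previous):
  4^1 ≡ 4 (mod 20)
  4^2 ≡ 4² = 16 ≡ 16 (mod 20)
3 = 2 + 1, so 4^3 = 4^2 × 4^1 ≡ 16 × 4 (mod 20)
Multiplying step by step:
  16 × 4 = 64 ≡ 4 (mod 20)
Result: 4^3 ≡ 4 (mod 20)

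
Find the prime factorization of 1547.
7 × 13 × 17

Divide by primes starting from smallest:
1547 ÷ 7 = 221
221 ÷ 13 = 17
17 ÷ 17 = 1

1547 = 7 × 13 × 17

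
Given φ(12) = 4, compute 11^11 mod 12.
By Euler: 11^{4} ≡ 1 (mod 12) since gcd(11, 12) = 1. 11 = 2×4 + 3. So 11^{11} ≡ 11^{3} ≡ 11 (mod 12)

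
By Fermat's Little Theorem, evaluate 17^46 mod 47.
By Fermat's Little Theorem, 17^{46} ≡ 1 (mod 47) since 47 is prime and gcd(17, 47) = 1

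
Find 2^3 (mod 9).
3 = 2 + 1 (binary 11). Repeated squaring mod 9: 2^1 ≡ 2; 2^2 ≡ 2² = 4 ≡ 4. Multiply: 2^3 = 2^2 × 2^1 ≡ 4 × 2 (mod 9): 4 × 2 = 8 ≡ 8. So 2^3 ≡ 8 (mod 9).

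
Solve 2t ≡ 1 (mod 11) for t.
2^(-1) ≡ 6 (mod 11). Verification: 2 × 6 = 12 ≡ 1 (mod 11)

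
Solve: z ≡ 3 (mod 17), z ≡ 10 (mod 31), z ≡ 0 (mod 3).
M = 17 × 31 × 3 = 1581. M₁ = 93, y₁ ≡ 15 (mod 17). M₂ = 51, y₂ ≡ 14 (mod 31). M₃ = 527, y₃ ≡ 2 (mod 3). z = 3×93×15 + 10×51×14 + 0×527×2 ≡ 258 (mod 1581)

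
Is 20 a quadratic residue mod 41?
By Euler's criterion: 20^{20} ≡ 1 (mod 41). Since this equals 1, 20 is a QR.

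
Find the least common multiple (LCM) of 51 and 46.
2346

First find GCD(51, 46) using the Euclidean algorithm:
51 = 1 × 46 + 5
46 = 9 × 5 + 1
5 = 5 × 1 + 0
GCD(51, 46) = 1

LCM formula: LCM(a, b) = (a × b) / GCD(a, b)
LCM(51, 46) = (51 × 46) / 1
LCM(51, 46) = 2346 / 1
LCM(51, 46) = 2346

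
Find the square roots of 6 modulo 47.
The square roots of 6 mod 47 are 37 and 10. Verify: 37² = 1369 ≡ 6 (mod 47)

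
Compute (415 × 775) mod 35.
10

(415 × 775) = 321625
321625 mod 35 = 10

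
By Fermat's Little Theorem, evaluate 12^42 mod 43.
By Fermat's Little Theorem, 12^{42} ≡ 1 (mod 43) since 43 is prime and gcd(12, 43) = 1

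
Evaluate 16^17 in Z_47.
Using repeated squaring. 17 = 16 + 1 (binary 10001). Repeated squaring mod 47: 16^1 ≡ 16; 16^2 ≡ 16² = 256 ≡ 21; 16^4 ≡ 21² = 441 ≡ 18; 16^8 ≡ 18² = 324 ≡ 42; 16^16 ≡ 42² = 1764 ≡ 25. Multiply: 16^17 = 16^16 × 16^1 ≡ 25 × 16 (mod 47): 25 × 16 = 400 ≡ 24. So 16^17 ≡ 24 (mod 47).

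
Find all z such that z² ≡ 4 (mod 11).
The square roots of 4 mod 11 are 9 and 2. Verify: 9² = 81 ≡ 4 (mod 11)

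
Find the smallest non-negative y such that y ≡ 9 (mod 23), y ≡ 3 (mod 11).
124

Using the Chinese Remainder Theorem:
M = product of moduli = 253
For equation 1: M_1 = 11, 11 ≡ 11 (mod 23), inverse of 11 mod 23 is 21 (check: 11 × 21 = 231 ≡ 1 (mod 23))
For equation 2: M_2 = 23, 23 ≡ 1 (mod 11), inverse of 23 mod 11 is 1 (check: 1 × 1 = 1 ≡ 1 (mod 11))
Combine: y ≡ Σ r_i×M_i×(M_i⁻¹ mod m_i) = 9×11×21 + 3×23×1 = 2079 + 69 = 2148
2148 mod 253 = 124
y ≡ 124 (mod 253)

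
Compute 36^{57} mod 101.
84

Using successive squaring:
Binary expansion of 57: 111001
Powers of 36 mod 101 (each is the square of the previous):
  36^1 ≡ 36 (mod 101)
  36^2 ≡ 36² = 1296 ≡ 84 (mod 101)
  36^4 ≡ 84² = 7056 ≡ 87 (mod 101)
  36^8 ≡ 87² = 7569 ≡ 95 (mod 101)
  36^16 ≡ 95² = 9025 ≡ 36 (mod 101)
  36^32 ≡ 36² = 1296 ≡ 84 (mod 101)
57 = 32 + 16 + 8 + 1, so 36^57 = 36^32 × 36^16 × 36^8 × 36^1 ≡ 84 × 36 × 95 × 36 (mod 101)
Multiplying step by step:
  84 × 36 = 3024 ≡ 95 (mod 101)
  95 × 95 = 9025 ≡ 36 (mod 101)
  36 × 36 = 1296 ≡ 84 (mod 101)
Result: 36^57 ≡ 84 (mod 101)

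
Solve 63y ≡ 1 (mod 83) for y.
29

Using Extended Euclidean Algorithm:
gcd(63, 83) = 1
Bezout coefficients: 63 × 29 + 83 × -22 = 1
So 63 × 29 ≡ 1 (mod 83)
The inverse is 29 mod 83 = 29
Verification: 63 × 29 = 1827 = 22 × 83 + 1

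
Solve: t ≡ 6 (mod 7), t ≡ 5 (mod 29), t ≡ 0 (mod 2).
M = 7 × 29 × 2 = 406. M₁ = 58, y₁ ≡ 4 (mod 7). M₂ = 14, y₂ ≡ 27 (mod 29). M₃ = 203, y₃ ≡ 1 (mod 2). t = 6×58×4 + 5×14×27 + 0×203×1 ≡ 34 (mod 406)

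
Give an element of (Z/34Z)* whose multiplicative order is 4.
13 has order 4 mod 34 since 13^{4} ≡ 1 (mod 34) and no smaller power works.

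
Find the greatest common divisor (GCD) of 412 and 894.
2

Using the Euclidean algorithm:
412 = 0 × 894 + 412
894 = 2 × 412 + 70
412 = 5 × 70 + 62
70 = 1 × 62 + 8
62 = 7 × 8 + 6
8 = 1 × 6 + 2
6 = 3 × 2 + 0

GCD(412, 894) = 2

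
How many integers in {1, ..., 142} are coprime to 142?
70

Prime factorization: 142 = 2 × 71
Using the formula φ(n) = n × Π(1 - 1/p) for each prime factor p:
φ(142) = 142 × (1 - 1/2) × (1 - 1/71)
φ(142) = 70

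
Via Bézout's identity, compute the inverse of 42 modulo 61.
Extended GCD: 42(16) + 61(-11) = 1. So 42^(-1) ≡ 16 ≡ 16 (mod 61). Verify: 42 × 16 = 672 ≡ 1 (mod 61)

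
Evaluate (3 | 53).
(3/53) = 3^{26} mod 53 = -1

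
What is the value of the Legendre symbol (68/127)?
(68/127) = 68^{63} mod 127 = 1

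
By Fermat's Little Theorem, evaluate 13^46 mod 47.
By Fermat's Little Theorem, 13^{46} ≡ 1 (mod 47) since 47 is prime and gcd(13, 47) = 1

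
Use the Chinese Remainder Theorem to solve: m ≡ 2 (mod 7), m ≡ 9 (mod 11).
M = 7 × 11 = 77. M₁ = 11, y₁ ≡ 2 (mod 7). M₂ = 7, y₂ ≡ 8 (mod 11). m = 2×11×2 + 9×7×8 ≡ 9 (mod 77)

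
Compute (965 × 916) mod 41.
21

(965 × 916) = 883940
883940 mod 41 = 21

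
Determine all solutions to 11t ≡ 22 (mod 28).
2

Since gcd(11, 28) = 1 divides 22, a solution exists.
Multiply both sides by the inverse of 11 mod 28:
  11^(-1) mod 28 = 23
  x ≡ 23 × 22 ≡ 506 ≡ 2 (mod 28)
Verification: 11 × 2 = 22 = 0 × 28 + 22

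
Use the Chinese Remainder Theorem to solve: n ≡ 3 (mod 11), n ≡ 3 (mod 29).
3

Using the Chinese Remainder Theorem:
M = product of moduli = 319
For equation 1: M_1 = 29, 29 ≡ 7 (mod 11), inverse of 29 mod 11 is 8 (check: 7 × 8 = 56 ≡ 1 (mod 11))
For equation 2: M_2 = 11, 11 ≡ 11 (mod 29), inverse of 11 mod 29 is 8 (check: 11 × 8 = 88 ≡ 1 (mod 29))
Combine: n ≡ Σ r_i×M_i×(M_i⁻¹ mod m_i) = 3×29×8 + 3×11×8 = 696 + 264 = 960
960 mod 319 = 3
n ≡ 3 (mod 319)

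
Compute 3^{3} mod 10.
7

Using successive squaring:
Binary expansion of 3: 11
Powers of 3 mod 10 (each is the square of the previous):
  3^1 ≡ 3 (mod 10)
  3^2 ≡ 3² = 9 ≡ 9 (mod 10)
3 = 2 + 1, so 3^3 = 3^2 × 3^1 ≡ 9 × 3 (mod 10)
Multiplying step by step:
  9 × 3 = 27 ≡ 7 (mod 10)
Result: 3^3 ≡ 7 (mod 10)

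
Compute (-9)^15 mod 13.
Using Fermat: (-9)^{12} ≡ 1 (mod 13). 15 ≡ 3 (mod 12). So (-9)^{15} ≡ (-9)^{3} ≡ 12 (mod 13)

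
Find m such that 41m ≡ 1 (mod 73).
41^(-1) ≡ 57 (mod 73). Verification: 41 × 57 = 2337 ≡ 1 (mod 73)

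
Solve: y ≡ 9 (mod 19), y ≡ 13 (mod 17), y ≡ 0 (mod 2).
M = 19 × 17 × 2 = 646. M₁ = 34, y₁ ≡ 14 (mod 19). M₂ = 38, y₂ ≡ 13 (mod 17). M₃ = 323, y₃ ≡ 1 (mod 2). y = 9×34×14 + 13×38×13 + 0×323×1 ≡ 370 (mod 646)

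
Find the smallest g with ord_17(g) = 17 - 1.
p - 1 = 16 has prime divisors 2. h is a primitive root mod 17 iff h^(16/q) ≢ 1 (mod 17) for each such q.
h = 2: 2^8 ≡ 1 (mod 17); 2^8 ≡ 1, so not a primitive root.
h = 3: 3^8 ≡ 16 (mod 17); none is 1, so 3 has order 16 and is a primitive root.
The smallest primitive root mod 17 is g = 3.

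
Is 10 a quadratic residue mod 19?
By Euler's criterion: 10^{9} ≡ 18 (mod 19). Since this equals -1 (≡ 18), 10 is not a QR.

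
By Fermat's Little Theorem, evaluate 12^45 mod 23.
By Fermat: 12^{22} ≡ 1 (mod 23). 45 = 2×22 + 1. So 12^{45} ≡ 12^{1} ≡ 12 (mod 23)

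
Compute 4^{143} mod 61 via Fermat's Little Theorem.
39

By Fermat's Little Theorem, a^(p-1) ≡ 1 (mod p) for prime p and gcd(a, p) = 1
Here p = 61, so 4^60 ≡ 1 (mod 61)
We can reduce the exponent: 143 mod 60 = 23
So 4^143 ≡ 4^23 (mod 61)
Computing: 4^23 mod 61 = 39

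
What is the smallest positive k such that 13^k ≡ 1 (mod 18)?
Powers of 13 mod 18: 13^1≡13, 13^2≡7, 13^3≡1. Order = 3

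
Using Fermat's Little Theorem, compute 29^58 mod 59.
By Fermat's Little Theorem, 29^{58} ≡ 1 (mod 59) since 59 is prime and gcd(29, 59) = 1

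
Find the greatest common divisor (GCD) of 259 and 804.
1

Using the Euclidean algorithm:
259 = 0 × 804 + 259
804 = 3 × 259 + 27
259 = 9 × 27 + 16
27 = 1 × 16 + 11
16 = 1 × 11 + 5
11 = 2 × 5 + 1
5 = 5 × 1 + 0

GCD(259, 804) = 1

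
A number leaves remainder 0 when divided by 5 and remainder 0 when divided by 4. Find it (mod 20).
M = 5 × 4 = 20. M₁ = 4, y₁ ≡ 4 (mod 5). M₂ = 5, y₂ ≡ 1 (mod 4). n = 0×4×4 + 0×5×1 ≡ 0 (mod 20)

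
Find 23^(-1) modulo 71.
34

Using Extended Euclidean Algorithm:
gcd(23, 71) = 1
Bezout coefficients: 23 × 34 + 71 × -11 = 1
So 23 × 34 ≡ 1 (mod 71)
The inverse is 34 mod 71 = 34
Verification: 23 × 34 = 782 = 11 × 71 + 1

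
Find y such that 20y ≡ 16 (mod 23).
10

Since gcd(20, 23) = 1 divides 16, a solution exists.
Multiply both sides by the inverse of 20 mod 23:
  20^(-1) mod 23 = 15
  x ≡ 15 × 16 ≡ 240 ≡ 10 (mod 23)
Verification: 20 × 10 = 200 = 8 × 23 + 16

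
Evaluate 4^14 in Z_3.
Using Fermat: 4^{2} ≡ 1 (mod 3). 14 ≡ 0 (mod 2). So 4^{14} ≡ 4^{0} ≡ 1 (mod 3)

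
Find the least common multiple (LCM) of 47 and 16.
752

First find GCD(47, 16) using the Euclidean algorithm:
47 = 2 × 16 + 15
16 = 1 × 15 + 1
15 = 15 × 1 + 0
GCD(47, 16) = 1

LCM formula: LCM(a, b) = (a × b) / GCD(a, b)
LCM(47, 16) = (47 × 16) / 1
LCM(47, 16) = 752 / 1
LCM(47, 16) = 752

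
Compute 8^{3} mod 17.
2

Using successive squaring:
Binary expansion of 3: 11
Powers of 8 mod 17 (each is the square of the previous):
  8^1 ≡ 8 (mod 17)
  8^2 ≡ 8² = 64 ≡ 13 (mod 17)
3 = 2 + 1, so 8^3 = 8^2 × 8^1 ≡ 13 × 8 (mod 17)
Multiplying step by step:
  13 × 8 = 104 ≡ 2 (mod 17)
Result: 8^3 ≡ 2 (mod 17)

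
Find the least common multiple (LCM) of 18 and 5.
90

First find GCD(18, 5) using the Euclidean algorithm:
18 = 3 × 5 + 3
5 = 1 × 3 + 2
3 = 1 × 2 + 1
2 = 2 × 1 + 0
GCD(18, 5) = 1

LCM formula: LCM(a, b) = (a × b) / GCD(a, b)
LCM(18, 5) = (18 × 5) / 1
LCM(18, 5) = 90 / 1
LCM(18, 5) = 90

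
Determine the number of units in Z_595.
384

Prime factorization: 595 = 5 × 7 × 17
Using the formula φ(n) = n × Π(1 - 1/p) for each prime factor p:
φ(595) = 595 × (1 - 1/5) × (1 - 1/7) × (1 - 1/17)
φ(595) = 384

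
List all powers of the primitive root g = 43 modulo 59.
g^1, g^2, ..., g^{58} mod 59: {43, 20, 34, 46, 31, 35, 30, 51, 10, 17, 23, 45, 47, 15, 55, 5, 38, 41, 52, 53, 37, 57, 32, 19, 50, 26, 56, 48, 58, 16, 39, 25, 13, 28, 24, 29, 8, 49, 42, 36, 14, 12, 44, 4, 54, 21, 18, 7, 6, 22, 2, 27, 40, 9, 33, 3, 11, 1}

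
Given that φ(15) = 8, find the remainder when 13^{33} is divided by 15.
By Euler: 13^{8} ≡ 1 (mod 15) since gcd(13, 15) = 1. 33 = 4×8 + 1. So 13^{33} ≡ 13^{1} ≡ 13 (mod 15)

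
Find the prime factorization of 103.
103

Divide by primes starting from smallest:
103 ÷ 103 = 1

103 = 103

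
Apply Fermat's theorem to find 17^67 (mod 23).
By Fermat: 17^{22} ≡ 1 (mod 23). 67 = 3×22 + 1. So 17^{67} ≡ 17^{1} ≡ 17 (mod 23)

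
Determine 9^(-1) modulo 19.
9^(-1) ≡ 17 (mod 19). Verification: 9 × 17 = 153 ≡ 1 (mod 19)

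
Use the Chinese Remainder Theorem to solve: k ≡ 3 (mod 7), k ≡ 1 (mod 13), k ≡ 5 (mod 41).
1522

Using the Chinese Remainder Theorem:
M = product of moduli = 3731
For equation 1: M_1 = 533, 533 ≡ 1 (mod 7), inverse of 533 mod 7 is 1 (check: 1 × 1 = 1 ≡ 1 (mod 7))
For equation 2: M_2 = 287, 287 ≡ 1 (mod 13), inverse of 287 mod 13 is 1 (check: 1 × 1 = 1 ≡ 1 (mod 13))
For equation 3: M_3 = 91, 91 ≡ 9 (mod 41), inverse of 91 mod 41 is 32 (check: 9 × 32 = 288 ≡ 1 (mod 41))
Combine: k ≡ Σ r_i×M_i×(M_i⁻¹ mod m_i) = 3×533×1 + 1×287×1 + 5×91×32 = 1599 + 287 + 14560 = 16446
16446 mod 3731 = 1522
k ≡ 1522 (mod 3731)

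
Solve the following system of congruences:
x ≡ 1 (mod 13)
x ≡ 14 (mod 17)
14

Using the Chinese Remainder Theorem:
M = product of moduli = 221
For equation 1: M_1 = 17, 17 ≡ 4 (mod 13), inverse of 17 mod 13 is 10 (check: 4 × 10 = 40 ≡ 1 (mod 13))
For equation 2: M_2 = 13, 13 ≡ 13 (mod 17), inverse of 13 mod 17 is 4 (check: 13 × 4 = 52 ≡ 1 (mod 17))
Combine: x ≡ Σ r_i×M_i×(M_i⁻¹ mod m_i) = 1×17×10 + 14×13×4 = 170 + 728 = 898
898 mod 221 = 14
x ≡ 14 (mod 221)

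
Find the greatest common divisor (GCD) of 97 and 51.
1

Using the Euclidean algorithm:
97 = 1 × 51 + 46
51 = 1 × 46 + 5
46 = 9 × 5 + 1
5 = 5 × 1 + 0

GCD(97, 51) = 1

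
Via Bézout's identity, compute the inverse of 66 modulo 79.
Extended GCD: 66(6) + 79(-5) = 1. So 66^(-1) ≡ 6 ≡ 6 (mod 79). Verify: 66 × 6 = 396 ≡ 1 (mod 79)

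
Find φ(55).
40

Prime factorization: 55 = 5 × 11
Using the formula φ(n) = n × Π(1 - 1/p) for each prime factor p:
φ(55) = 55 × (1 - 1/5) × (1 - 1/11)
φ(55) = 40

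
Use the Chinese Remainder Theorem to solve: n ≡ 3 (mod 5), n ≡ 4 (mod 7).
18

Using the Chinese Remainder Theorem:
M = product of moduli = 35
For equation 1: M_1 = 7, 7 ≡ 2 (mod 5), inverse of 7 mod 5 is 3 (check: 2 × 3 = 6 ≡ 1 (mod 5))
For equation 2: M_2 = 5, 5 ≡ 5 (mod 7), inverse of 5 mod 7 is 3 (check: 5 × 3 = 15 ≡ 1 (mod 7))
Combine: n ≡ Σ r_i×M_i×(M_i⁻¹ mod m_i) = 3×7×3 + 4×5×3 = 63 + 60 = 123
123 mod 35 = 18
n ≡ 18 (mod 35)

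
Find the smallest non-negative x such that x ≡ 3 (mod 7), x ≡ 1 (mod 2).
3

Using the Chinese Remainder Theorem:
M = product of moduli = 14
For equation 1: M_1 = 2, 2 ≡ 2 (mod 7), inverse of 2 mod 7 is 4 (check: 2 × 4 = 8 ≡ 1 (mod 7))
For equation 2: M_2 = 7, 7 ≡ 1 (mod 2), inverse of 7 mod 2 is 1 (check: 1 × 1 = 1 ≡ 1 (mod 2))
Combine: x ≡ Σ r_i×M_i×(M_i⁻¹ mod m_i) = 3×2×4 + 1×7×1 = 24 + 7 = 31
31 mod 14 = 3
x ≡ 3 (mod 14)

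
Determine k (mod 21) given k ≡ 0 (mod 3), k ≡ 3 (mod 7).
3

Using the Chinese Remainder Theorem:
M = product of moduli = 21
For equation 1: M_1 = 7, 7 ≡ 1 (mod 3), inverse of 7 mod 3 is 1 (check: 1 × 1 = 1 ≡ 1 (mod 3))
For equation 2: M_2 = 3, 3 ≡ 3 (mod 7), inverse of 3 mod 7 is 5 (check: 3 × 5 = 15 ≡ 1 (mod 7))
Combine: k ≡ Σ r_i×M_i×(M_i⁻¹ mod m_i) = 0×7×1 + 3×3×5 = 0 + 45 = 45
45 mod 21 = 3
k ≡ 3 (mod 21)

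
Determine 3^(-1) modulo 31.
3^(-1) ≡ 21 (mod 31). Verification: 3 × 21 = 63 ≡ 1 (mod 31)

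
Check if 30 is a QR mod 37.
By Euler's criterion: 30^{18} ≡ 1 (mod 37). Since this equals 1, 30 is a QR.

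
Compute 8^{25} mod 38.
8

Using successive squaring:
Binary expansion of 25: 11001
Powers of 8 mod 38 (each is the square of the previous):
  8^1 ≡ 8 (mod 38)
  8^2 ≡ 8² = 64 ≡ 26 (mod 38)
  8^4 ≡ 26² = 676 ≡ 30 (mod 38)
  8^8 ≡ 30² = 900 ≡ 26 (mod 38)
  8^16 ≡ 26² = 676 ≡ 30 (mod 38)
25 = 16 + 8 + 1, so 8^25 = 8^16 × 8^8 × 8^1 ≡ 30 × 26 × 8 (mod 38)
Multiplying step by step:
  30 × 26 = 780 ≡ 20 (mod 38)
  20 × 8 = 160 ≡ 8 (mod 38)
Result: 8^25 ≡ 8 (mod 38)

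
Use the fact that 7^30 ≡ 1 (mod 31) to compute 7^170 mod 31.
By Fermat: 7^{30} ≡ 1 (mod 31). 170 = 5×30 + 20. So 7^{170} ≡ 7^{20} ≡ 5 (mod 31)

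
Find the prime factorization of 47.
47

Divide by primes starting from smallest:
47 ÷ 47 = 1

47 = 47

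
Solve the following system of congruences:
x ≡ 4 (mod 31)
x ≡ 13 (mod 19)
469

Using the Chinese Remainder Theorem:
M = product of moduli = 589
For equation 1: M_1 = 19, 19 ≡ 19 (mod 31), inverse of 19 mod 31 is 18 (check: 19 × 18 = 342 ≡ 1 (mod 31))
For equation 2: M_2 = 31, 31 ≡ 12 (mod 19), inverse of 31 mod 19 is 8 (check: 12 × 8 = 96 ≡ 1 (mod 19))
Combine: x ≡ Σ r_i×M_i×(M_i⁻¹ mod m_i) = 4×19×18 + 13×31×8 = 1368 + 3224 = 4592
4592 mod 589 = 469
x ≡ 469 (mod 589)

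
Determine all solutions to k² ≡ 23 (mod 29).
The square roots of 23 mod 29 are 20 and 9. Verify: 20² = 400 ≡ 23 (mod 29)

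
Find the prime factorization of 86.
2 × 43

Divide by primes starting from smallest:
86 ÷ 2 = 43
43 ÷ 43 = 1

86 = 2 × 43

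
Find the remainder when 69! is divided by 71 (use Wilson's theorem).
(70)! = (69)! × (70) ≡ -1 (mod 71). So (69)! ≡ -1 × (70)^(-1) ≡ (-1)×(-1) = 1 (mod 71)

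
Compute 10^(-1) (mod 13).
4

Using Extended Euclidean Algorithm:
gcd(10, 13) = 1
Bezout coefficients: 10 × 4 + 13 × -3 = 1
So 10 × 4 ≡ 1 (mod 13)
The inverse is 4 mod 13 = 4
Verification: 10 × 4 = 40 = 3 × 13 + 1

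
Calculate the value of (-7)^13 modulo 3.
Using Fermat: (-7)^{2} ≡ 1 (mod 3). 13 ≡ 1 (mod 2). So (-7)^{13} ≡ (-7)^{1} ≡ 2 (mod 3)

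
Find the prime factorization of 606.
2 × 3 × 101

Divide by primes starting from smallest:
606 ÷ 2 = 303
303 ÷ 3 = 101
101 ÷ 101 = 1

606 = 2 × 3 × 101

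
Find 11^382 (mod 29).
Using Fermat: 11^{28} ≡ 1 (mod 29). 382 ≡ 18 (mod 28). So 11^{382} ≡ 11^{18} ≡ 4 (mod 29)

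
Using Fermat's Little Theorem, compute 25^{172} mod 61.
12

By Fermat's Little Theorem, a^(p-1) ≡ 1 (mod p) for prime p and gcd(a, p) = 1
Here p = 61, so 25^60 ≡ 1 (mod 61)
We can reduce the exponent: 172 mod 60 = 52
So 25^172 ≡ 25^52 (mod 61)
Computing: 25^52 mod 61 = 12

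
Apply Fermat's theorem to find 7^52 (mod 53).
By Fermat's Little Theorem, 7^{52} ≡ 1 (mod 53) since 53 is prime and gcd(7, 53) = 1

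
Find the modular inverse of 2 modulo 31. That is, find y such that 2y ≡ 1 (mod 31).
16

Using Extended Euclidean Algorithm:
gcd(2, 31) = 1
Bezout coefficients: 2 × -15 + 31 × 1 = 1
So 2 × -15 ≡ 1 (mod 31)
The inverse is -15 mod 31 = 16
Verification: 2 × 16 = 32 = 1 × 31 + 1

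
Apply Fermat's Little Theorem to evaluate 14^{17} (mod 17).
14

By Fermat's Little Theorem, a^(p-1) ≡ 1 (mod p) for prime p and gcd(a, p) = 1
Here p = 17, so 14^16 ≡ 1 (mod 17)
We can reduce the exponent: 17 mod 16 = 1
So 14^17 ≡ 14^1 (mod 17)
Computing: 14^1 mod 17 = 14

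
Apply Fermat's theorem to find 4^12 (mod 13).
By Fermat's Little Theorem, 4^{12} ≡ 1 (mod 13) since 13 is prime and gcd(4, 13) = 1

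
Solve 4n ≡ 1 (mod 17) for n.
13

Using Extended Euclidean Algorithm:
gcd(4, 17) = 1
Bezout coefficients: 4 × -4 + 17 × 1 = 1
So 4 × -4 ≡ 1 (mod 17)
The inverse is -4 mod 17 = 13
Verification: 4 × 13 = 52 = 3 × 17 + 1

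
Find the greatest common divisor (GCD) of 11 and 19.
1

Using the Euclidean algorithm:
11 = 0 × 19 + 11
19 = 1 × 11 + 8
11 = 1 × 8 + 3
8 = 2 × 3 + 2
3 = 1 × 2 + 1
2 = 2 × 1 + 0

GCD(11, 19) = 1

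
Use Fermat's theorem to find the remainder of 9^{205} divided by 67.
40

By Fermat's Little Theorem, a^(p-1) ≡ 1 (mod p) for prime p and gcd(a, p) = 1
Here p = 67, so 9^66 ≡ 1 (mod 67)
We can reduce the exponent: 205 mod 66 = 7
So 9^205 ≡ 9^7 (mod 67)
Computing: 9^7 mod 67 = 40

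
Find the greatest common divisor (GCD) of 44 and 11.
11

Using the Euclidean algorithm:
44 = 4 × 11 + 0

GCD(44, 11) = 11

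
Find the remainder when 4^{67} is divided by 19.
By Fermat: 4^{18} ≡ 1 (mod 19). 67 = 3×18 + 13. So 4^{67} ≡ 4^{13} ≡ 9 (mod 19)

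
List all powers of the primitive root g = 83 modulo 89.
g^1, g^2, ..., g^{88} mod 89: {83, 36, 51, 50, 56, 20, 58, 8, 41, 21, 52, 44, 3, 71, 19, 64, 61, 79, 60, 85, 24, 34, 63, 67, 43, 9, 35, 57, 14, 5, 59, 2, 77, 72, 13, 11, 23, 40, 27, 16, 82, 42, 15, 88, 6, 53, 38, 39, 33, 69, 31, 81, 48, 68, 37, 45, 86, 18, 70, 25, 28, 10, 29, 4, 65, 55, 26, 22, 46, 80, 54, 32, 75, 84, 30, 87, 12, 17, 76, 78, 66, 49, 62, 73, 7, 47, 74, 1}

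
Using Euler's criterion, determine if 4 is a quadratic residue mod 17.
By Euler's criterion: 4^{8} ≡ 1 (mod 17). Since this equals 1, 4 is a QR.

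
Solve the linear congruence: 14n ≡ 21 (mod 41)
22

Since gcd(14, 41) = 1 divides 21, a solution exists.
Multiply both sides by the inverse of 14 mod 41:
  14^(-1) mod 41 = 3
  x ≡ 3 × 21 ≡ 63 ≡ 22 (mod 41)
Verification: 14 × 22 = 308 = 7 × 41 + 21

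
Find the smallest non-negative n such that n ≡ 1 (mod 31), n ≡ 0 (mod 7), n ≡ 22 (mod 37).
5054

Using the Chinese Remainder Theorem:
M = product of moduli = 8029
For equation 1: M_1 = 259, 259 ≡ 11 (mod 31), inverse of 259 mod 31 is 17 (check: 11 × 17 = 187 ≡ 1 (mod 31))
For equation 2: M_2 = 1147, 1147 ≡ 6 (mod 7), inverse of 1147 mod 7 is 6 (check: 6 × 6 = 36 ≡ 1 (mod 7))
For equation 3: M_3 = 217, 217 ≡ 32 (mod 37), inverse of 217 mod 37 is 22 (check: 32 × 22 = 704 ≡ 1 (mod 37))
Combine: n ≡ Σ r_i×M_i×(M_i⁻¹ mod m_i) = 1×259×17 + 0×1147×6 + 22×217×22 = 4403 + 0 + 105028 = 109431
109431 mod 8029 = 5054
n ≡ 5054 (mod 8029)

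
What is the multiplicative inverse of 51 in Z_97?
78

Using Extended Euclidean Algorithm:
gcd(51, 97) = 1
Bezout coefficients: 51 × -19 + 97 × 10 = 1
So 51 × -19 ≡ 1 (mod 97)
The inverse is -19 mod 97 = 78
Verification: 51 × 78 = 3978 = 41 × 97 + 1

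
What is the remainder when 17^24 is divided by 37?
Using repeated squaring. 24 = 16 + 8 (binary 11000). Repeated squaring mod 37: 17^1 ≡ 17; 17^2 ≡ 17² = 289 ≡ 30; 17^4 ≡ 30² = 900 ≡ 12; 17^8 ≡ 12² = 144 ≡ 33; 17^16 ≡ 33² = 1089 ≡ 16. Multiply: 17^24 = 17^16 × 17^8 ≡ 16 × 33 (mod 37): 16 × 33 = 528 ≡ 10. So 17^24 ≡ 10 (mod 37).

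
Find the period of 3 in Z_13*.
Powers of 3 mod 13: 3^1≡3, 3^2≡9, 3^3≡1. Order = 3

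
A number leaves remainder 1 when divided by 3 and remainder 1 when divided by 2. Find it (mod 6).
M = 3 × 2 = 6. M₁ = 2, y₁ ≡ 2 (mod 3). M₂ = 3, y₂ ≡ 1 (mod 2). k = 1×2×2 + 1×3×1 ≡ 1 (mod 6)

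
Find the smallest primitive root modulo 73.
p - 1 = 72 has prime divisors 2, 3. h is a primitive root mod 73 iff h^(72/q) ≢ 1 (mod 73) for each such q.
h = 2: 2^36 ≡ 1, 2^24 ≡ 64 (mod 73); 2^36 ≡ 1, so not a primitive root.
h = 3: 3^36 ≡ 1, 3^24 ≡ 1 (mod 73); 3^36 ≡ 1, so not a primitive root.
h = 4: 4^36 ≡ 1, 4^24 ≡ 8 (mod 73); 4^36 ≡ 1, so not a primitive root.
h = 5: 5^36 ≡ 72, 5^24 ≡ 8 (mod 73); none is 1, so 5 has order 72 and is a primitive root.
The smallest primitive root mod 73 is g = 5.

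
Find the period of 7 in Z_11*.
Powers of 7 mod 11: 7^1≡7, 7^2≡5, 7^3≡2, 7^4≡3, 7^5≡10, 7^6≡4, 7^7≡6, 7^8≡9, 7^9≡8, 7^10≡1. Order = 10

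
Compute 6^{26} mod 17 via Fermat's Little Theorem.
15

By Fermat's Little Theorem, a^(p-1) ≡ 1 (mod p) for prime p and gcd(a, p) = 1
Here p = 17, so 6^16 ≡ 1 (mod 17)
We can reduce the exponent: 26 mod 16 = 10
So 6^26 ≡ 6^10 (mod 17)
Computing: 6^10 mod 17 = 15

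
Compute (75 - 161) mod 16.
10

(75 - 161) = -86
-86 mod 16 = 10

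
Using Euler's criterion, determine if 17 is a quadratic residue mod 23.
By Euler's criterion: 17^{11} ≡ 22 (mod 23). Since this equals -1 (≡ 22), 17 is not a QR.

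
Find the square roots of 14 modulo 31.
The square roots of 14 mod 31 are 18 and 13. Verify: 18² = 324 ≡ 14 (mod 31)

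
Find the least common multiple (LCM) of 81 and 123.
3321

First find GCD(81, 123) using the Euclidean algorithm:
81 = 0 × 123 + 81
123 = 1 × 81 + 42
81 = 1 × 42 + 39
42 = 1 × 39 + 3
39 = 13 × 3 + 0
GCD(81, 123) = 3

LCM formula: LCM(a, b) = (a × b) / GCD(a, b)
LCM(81, 123) = (81 × 123) / 3
LCM(81, 123) = 9963 / 3
LCM(81, 123) = 3321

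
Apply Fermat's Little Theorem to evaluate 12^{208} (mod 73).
32

By Fermat's Little Theorem, a^(p-1) ≡ 1 (mod p) for prime p and gcd(a, p) = 1
Here p = 73, so 12^72 ≡ 1 (mod 73)
We can reduce the exponent: 208 mod 72 = 64
So 12^208 ≡ 12^64 (mod 73)
Computing: 12^64 mod 73 = 32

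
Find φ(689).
624

Prime factorization: 689 = 13 × 53
Using the formula φ(n) = n × Π(1 - 1/p) for each prime factor p:
φ(689) = 689 × (1 - 1/13) × (1 - 1/53)
φ(689) = 624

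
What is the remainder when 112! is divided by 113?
By Wilson's theorem, (112)! ≡ -1 ≡ 112 (mod 113)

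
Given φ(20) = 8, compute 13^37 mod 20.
By Euler: 13^{8} ≡ 1 (mod 20) since gcd(13, 20) = 1. 37 = 4×8 + 5. So 13^{37} ≡ 13^{5} ≡ 13 (mod 20)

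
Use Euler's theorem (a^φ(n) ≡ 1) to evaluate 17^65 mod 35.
By Euler: 17^{24} ≡ 1 (mod 35) since gcd(17, 35) = 1. 65 = 2×24 + 17. So 17^{65} ≡ 17^{17} ≡ 12 (mod 35)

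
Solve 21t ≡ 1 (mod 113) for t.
70

Using Extended Euclidean Algorithm:
gcd(21, 113) = 1
Bezout coefficients: 21 × -43 + 113 × 8 = 1
So 21 × -43 ≡ 1 (mod 113)
The inverse is -43 mod 113 = 70
Verification: 21 × 70 = 1470 = 13 × 113 + 1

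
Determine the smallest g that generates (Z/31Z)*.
3

A primitive root g modulo p has order p-1 = 30
Prime divisors of 30: [2, 3, 5]
g is a primitive root iff g^(30/q) ≢ 1 (mod 31) for each prime divisor q
Testing small values:
  g = 2: 2^15 ≡ 1, 2^10 ≡ 1, 2^6 ≡ 2 (mod 31) → 2^15 ≡ 1, not primitive root
  g = 3: 3^15 ≡ 30, 3^10 ≡ 25, 3^6 ≡ 16 (mod 31) → none is 1, primitive root!
The smallest primitive root is 3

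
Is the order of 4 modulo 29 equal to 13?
No, the actual order is 14, not 13.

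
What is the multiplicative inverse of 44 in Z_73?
44^(-1) ≡ 5 (mod 73). Verification: 44 × 5 = 220 ≡ 1 (mod 73)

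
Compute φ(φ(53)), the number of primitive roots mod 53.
Number of primitive roots mod 53 = φ(52) = 24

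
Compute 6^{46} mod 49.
22

Using successive squaring:
Binary expansion of 46: 101110
Powers of 6 mod 49 (each is the square of the previous):
  6^1 ≡ 6 (mod 49)
  6^2 ≡ 6² = 36 ≡ 36 (mod 49)
  6^4 ≡ 36² = 1296 ≡ 22 (mod 49)
  6^8 ≡ 22² = 484 ≡ 43 (mod 49)
  6^16 ≡ 43² = 1849 ≡ 36 (mod 49)
  6^32 ≡ 36² = 1296 ≡ 22 (mod 49)
46 = 32 + 8 + 4 + 2, so 6^46 = 6^32 × 6^8 × 6^4 × 6^2 ≡ 22 × 43 × 22 × 36 (mod 49)
Multiplying step by step:
  22 × 43 = 946 ≡ 15 (mod 49)
  15 × 22 = 330 ≡ 36 (mod 49)
  36 × 36 = 1296 ≡ 22 (mod 49)
Result: 6^46 ≡ 22 (mod 49)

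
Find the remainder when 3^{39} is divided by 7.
By Fermat: 3^{6} ≡ 1 (mod 7). 39 = 6×6 + 3. So 3^{39} ≡ 3^{3} ≡ 6 (mod 7)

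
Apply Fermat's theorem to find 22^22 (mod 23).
By Fermat's Little Theorem, 22^{22} ≡ 1 (mod 23) since 23 is prime and gcd(22, 23) = 1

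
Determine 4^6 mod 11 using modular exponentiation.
6 = 4 + 2 (binary 110). Repeated squaring mod 11: 4^1 ≡ 4; 4^2 ≡ 4² = 16 ≡ 5; 4^4 ≡ 5² = 25 ≡ 3. Multiply: 4^6 = 4^4 × 4^2 ≡ 3 × 5 (mod 11): 3 × 5 = 15 ≡ 4. So 4^6 ≡ 4 (mod 11).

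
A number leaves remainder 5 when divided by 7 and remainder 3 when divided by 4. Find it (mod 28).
M = 7 × 4 = 28. M₁ = 4, y₁ ≡ 2 (mod 7). M₂ = 7, y₂ ≡ 3 (mod 4). x = 5×4×2 + 3×7×3 ≡ 19 (mod 28)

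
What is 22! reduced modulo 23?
By Wilson's theorem, (22)! ≡ -1 ≡ 22 (mod 23)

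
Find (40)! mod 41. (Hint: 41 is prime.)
By Wilson's theorem, (40)! ≡ -1 ≡ 40 (mod 41)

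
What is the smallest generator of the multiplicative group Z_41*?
p - 1 = 40 has prime divisors 2, 5. h is a primitive root mod 41 iff h^(40/q) ≢ 1 (mod 41) for each such q.
h = 2: 2^20 ≡ 1, 2^8 ≡ 10 (mod 41); 2^20 ≡ 1, so not a primitive root.
h = 3: 3^20 ≡ 40, 3^8 ≡ 1 (mod 41); 3^8 ≡ 1, so not a primitive root.
h = 4: 4^20 ≡ 1, 4^8 ≡ 18 (mod 41); 4^20 ≡ 1, so not a primitive root.
h = 5: 5^20 ≡ 1, 5^8 ≡ 18 (mod 41); 5^20 ≡ 1, so not a primitive root.
h = 6: 6^20 ≡ 40, 6^8 ≡ 10 (mod 41); none is 1, so 6 has order 40 and is a primitive root.
The smallest primitive root mod 41 is g = 6.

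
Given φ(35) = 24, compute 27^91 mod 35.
By Euler: 27^{24} ≡ 1 (mod 35) since gcd(27, 35) = 1. 91 = 3×24 + 19. So 27^{91} ≡ 27^{19} ≡ 13 (mod 35)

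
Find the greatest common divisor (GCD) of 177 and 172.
1

Using the Euclidean algorithm:
177 = 1 × 172 + 5
172 = 34 × 5 + 2
5 = 2 × 2 + 1
2 = 2 × 1 + 0

GCD(177, 172) = 1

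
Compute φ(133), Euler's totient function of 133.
108

Prime factorization: 133 = 7 × 19
Using the formula φ(n) = n × Π(1 - 1/p) for each prime factor p:
φ(133) = 133 × (1 - 1/7) × (1 - 1/19)
φ(133) = 108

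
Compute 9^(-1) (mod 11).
9^(-1) ≡ 5 (mod 11). Verification: 9 × 5 = 45 ≡ 1 (mod 11)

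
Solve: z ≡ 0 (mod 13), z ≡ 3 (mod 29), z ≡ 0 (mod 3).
M = 13 × 29 × 3 = 1131. M₁ = 87, y₁ ≡ 3 (mod 13). M₂ = 39, y₂ ≡ 3 (mod 29). M₃ = 377, y₃ ≡ 2 (mod 3). z = 0×87×3 + 3×39×3 + 0×377×2 ≡ 351 (mod 1131)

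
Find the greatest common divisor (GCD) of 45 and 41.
1

Using the Euclidean algorithm:
45 = 1 × 41 + 4
41 = 10 × 4 + 1
4 = 4 × 1 + 0

GCD(45, 41) = 1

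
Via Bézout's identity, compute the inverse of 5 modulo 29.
Extended GCD: 5(6) + 29(-1) = 1. So 5^(-1) ≡ 6 ≡ 6 (mod 29). Verify: 5 × 6 = 30 ≡ 1 (mod 29)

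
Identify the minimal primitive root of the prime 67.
p - 1 = 66 has prime divisors 2, 3, 11. h is a primitive root mod 67 iff h^(66/q) ≢ 1 (mod 67) for each such q.
h = 2: 2^33 ≡ 66, 2^22 ≡ 37, 2^6 ≡ 64 (mod 67); none is 1, so 2 has order 66 and is a primitive root.
The smallest primitive root mod 67 is g = 2.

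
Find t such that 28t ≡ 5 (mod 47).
22

Since gcd(28, 47) = 1 divides 5, a solution exists.
Multiply both sides by the inverse of 28 mod 47:
  28^(-1) mod 47 = 42
  x ≡ 42 × 5 ≡ 210 ≡ 22 (mod 47)
Verification: 28 × 22 = 616 = 13 × 47 + 5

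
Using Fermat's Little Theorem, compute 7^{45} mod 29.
24

By Fermat's Little Theorem, a^(p-1) ≡ 1 (mod p) for prime p and gcd(a, p) = 1
Here p = 29, so 7^28 ≡ 1 (mod 29)
We can reduce the exponent: 45 mod 28 = 17
So 7^45 ≡ 7^17 (mod 29)
Computing: 7^17 mod 29 = 24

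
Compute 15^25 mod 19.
Using Fermat: 15^{18} ≡ 1 (mod 19). 25 ≡ 7 (mod 18). So 15^{25} ≡ 15^{7} ≡ 13 (mod 19)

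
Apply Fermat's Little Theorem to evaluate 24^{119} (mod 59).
18

By Fermat's Little Theorem, a^(p-1) ≡ 1 (mod p) for prime p and gcd(a, p) = 1
Here p = 59, so 24^58 ≡ 1 (mod 59)
We can reduce the exponent: 119 mod 58 = 3
So 24^119 ≡ 24^3 (mod 59)
Computing: 24^3 mod 59 = 18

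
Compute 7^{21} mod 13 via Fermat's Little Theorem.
8

By Fermat's Little Theorem, a^(p-1) ≡ 1 (mod p) for prime p and gcd(a, p) = 1
Here p = 13, so 7^12 ≡ 1 (mod 13)
We can reduce the exponent: 21 mod 12 = 9
So 7^21 ≡ 7^9 (mod 13)
Computing: 7^9 mod 13 = 8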